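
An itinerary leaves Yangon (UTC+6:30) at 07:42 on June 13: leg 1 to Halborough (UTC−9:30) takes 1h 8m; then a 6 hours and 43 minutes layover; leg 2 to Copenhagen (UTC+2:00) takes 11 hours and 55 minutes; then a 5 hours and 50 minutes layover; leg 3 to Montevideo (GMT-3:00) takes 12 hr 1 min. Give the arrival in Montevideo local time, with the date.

11:49 on Jun 14

Convert departure to UTC: 07:42 − 6:30 = 01:12 UTC on Jun 13.
Add 1 hour 8 minutes leg 1 → 02:20 UTC.
Add 6 hours 43 minutes layover in Halborough → 09:03 UTC.
Add 11 hours 55 minutes leg 2 → 20:58 UTC.
Add 5 hours and 50 minutes layover in Copenhagen → 02:48 UTC (Jun 14).
Add 12 hours and 1 minute leg 3 → 14:49 UTC.
Montevideo is UTC−3:00, so local arrival = 14:49 − 3:00 = 11:49 on Jun 14.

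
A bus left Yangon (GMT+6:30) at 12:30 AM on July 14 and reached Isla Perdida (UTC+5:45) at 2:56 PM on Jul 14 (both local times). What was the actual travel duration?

Isla Perdida is 0:45 behind Yangon.
Clock-face elapsed time (ignoring zones) is 14 hours 26 minutes.
Actual elapsed = 14 hours 26 minutes + 0:45 = 15 hours 11 minutes.

15 hours 11 minutes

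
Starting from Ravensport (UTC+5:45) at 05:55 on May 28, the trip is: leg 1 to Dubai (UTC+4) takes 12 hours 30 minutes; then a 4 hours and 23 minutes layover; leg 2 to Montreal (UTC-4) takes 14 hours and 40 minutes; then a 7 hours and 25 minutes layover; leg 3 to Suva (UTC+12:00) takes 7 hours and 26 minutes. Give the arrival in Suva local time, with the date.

Convert departure to UTC: 05:55 − 5:45 = 00:10 UTC on May 28.
Add 12 hours and 30 minutes leg 1 → 12:40 UTC.
Add 4 hours 23 minutes layover in Dubai → 17:03 UTC.
Add 14 hours and 40 minutes leg 2 → 07:43 UTC (May 29).
Add 7 hours 25 minutes layover in Montreal → 15:08 UTC.
Add 7 hours and 26 minutes leg 3 → 22:34 UTC.
Suva is UTC+12:00, so local arrival = 22:34 + 12:00 = 10:34 on May 30.

10:34 on May 30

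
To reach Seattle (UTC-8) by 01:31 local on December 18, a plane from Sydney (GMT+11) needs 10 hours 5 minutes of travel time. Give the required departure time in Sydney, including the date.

Target arrival in UTC: 01:31 + 8:00 = 09:31 on Dec 18.
Subtract 10 hours and 5 minutes → departure 23:26 UTC on Dec 17.
Sydney is UTC+11:00: 23:26 + 11:00 = 10:26 on Dec 18.

10:26 on December 18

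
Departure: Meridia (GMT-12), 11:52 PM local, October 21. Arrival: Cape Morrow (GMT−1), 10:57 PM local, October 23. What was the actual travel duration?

Cape Morrow is 11:00 ahead of Meridia.
Clock-face elapsed time (ignoring zones) is 47 hours 5 minutes.
Actual elapsed = 47 hours 5 minutes − 11:00 = 36 hours 5 minutes.

36 hours 5 minutes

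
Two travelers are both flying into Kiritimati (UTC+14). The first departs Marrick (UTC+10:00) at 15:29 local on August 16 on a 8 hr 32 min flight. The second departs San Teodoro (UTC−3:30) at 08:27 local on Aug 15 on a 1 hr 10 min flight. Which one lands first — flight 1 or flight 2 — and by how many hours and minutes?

the second, by 24 hours 54 minutes

Flight 1 in UTC: 15:29 − 10:00 = 05:29 on Aug 16.
+8 hours and 32 minutes → arrive 14:01 UTC on Aug 16.
Flight 2 in UTC: 08:27 + 3:30 = 11:57 on Aug 15.
+1 hour 10 minutes → arrive 13:07 UTC on Aug 15.
Flight 2 lands earlier by 24 hours 54 minutes.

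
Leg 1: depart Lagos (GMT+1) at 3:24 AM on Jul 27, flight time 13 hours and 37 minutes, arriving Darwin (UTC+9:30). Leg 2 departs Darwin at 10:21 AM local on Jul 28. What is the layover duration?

Convert departure to UTC: 3:24 AM − 1:00 = 2:24 AM UTC on Jul 27.
Add 13 hours and 37 minutes flight time → 4:01 PM UTC.
Darwin is UTC+9:30, so local arrival = 4:01 PM + 9:30 = 1:31 AM on Jul 28.
Layover = 10:21 AM − 1:31 AM = 8 hours 50 minutes.

8 hours 50 minutes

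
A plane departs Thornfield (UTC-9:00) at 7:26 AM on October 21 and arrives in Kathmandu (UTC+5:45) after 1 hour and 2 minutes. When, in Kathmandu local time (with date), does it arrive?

11:13 PM on Oct 21

Convert departure to UTC: 7:26 AM + 9:00 = 4:26 PM UTC on Oct 21.
Add 1 hour 2 minutes travel time → 5:28 PM UTC.
Kathmandu is UTC+5:45, so local arrival = 5:28 PM + 5:45 = 11:13 PM on Oct 21.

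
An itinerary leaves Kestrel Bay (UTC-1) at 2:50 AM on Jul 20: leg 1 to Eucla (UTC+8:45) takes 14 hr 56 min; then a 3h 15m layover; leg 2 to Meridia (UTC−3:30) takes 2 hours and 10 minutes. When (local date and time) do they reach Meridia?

8:41 PM on July 20

Convert departure to UTC: 2:50 AM + 1:00 = 3:50 AM UTC on Jul 20.
Add 14 hours and 56 minutes leg 1 → 6:46 PM UTC.
Add 3 hours and 15 minutes layover in Eucla → 10:01 PM UTC.
Add 2 hours 10 minutes leg 2 → 12:11 AM UTC (Jul 21).
Meridia is UTC−3:30, so local arrival = 12:11 AM − 3:30 = 8:41 PM on Jul 20.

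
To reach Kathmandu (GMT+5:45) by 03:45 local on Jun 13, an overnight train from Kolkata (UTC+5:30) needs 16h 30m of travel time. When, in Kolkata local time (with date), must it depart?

11:00 on Jun 12

Target arrival in UTC: 03:45 − 5:45 = 22:00 on Jun 12.
Subtract 16 hours 30 minutes → departure 05:30 UTC on Jun 12.
Kolkata is UTC+5:30: 05:30 + 5:30 = 11:00 on Jun 12.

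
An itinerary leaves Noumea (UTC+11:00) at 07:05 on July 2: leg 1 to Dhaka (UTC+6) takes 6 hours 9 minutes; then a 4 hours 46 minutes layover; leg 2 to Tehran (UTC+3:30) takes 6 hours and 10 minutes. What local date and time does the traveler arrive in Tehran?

16:40 on July 2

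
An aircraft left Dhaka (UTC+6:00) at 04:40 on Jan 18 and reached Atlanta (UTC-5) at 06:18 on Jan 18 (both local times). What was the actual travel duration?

12 hours 38 minutes

Departure in UTC: 04:40 − 6:00 = 22:40 on Jan 17.
Arrival in UTC: 06:18 + 5:00 = 11:18 on Jan 18.
Elapsed = 11:18 − 22:40 (+1 day) = 12 hours 38 minutes.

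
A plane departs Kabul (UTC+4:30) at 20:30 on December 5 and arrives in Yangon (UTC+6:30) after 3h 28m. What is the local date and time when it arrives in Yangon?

Convert departure to UTC: 20:30 − 4:30 = 16:00 UTC on Dec 5.
Add 3 hours and 28 minutes travel time → 19:28 UTC.
Yangon is UTC+6:30, so local arrival = 19:28 + 6:30 = 01:58 on Dec 6.

01:58 on December 6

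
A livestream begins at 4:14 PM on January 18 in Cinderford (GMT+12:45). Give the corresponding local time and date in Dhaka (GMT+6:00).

9:29 AM on January 18

In UTC: 4:14 PM − 12:45 = 3:29 AM on Jan 18.
Dhaka is UTC+6:00: 3:29 AM + 6:00 = 9:29 AM on Jan 18.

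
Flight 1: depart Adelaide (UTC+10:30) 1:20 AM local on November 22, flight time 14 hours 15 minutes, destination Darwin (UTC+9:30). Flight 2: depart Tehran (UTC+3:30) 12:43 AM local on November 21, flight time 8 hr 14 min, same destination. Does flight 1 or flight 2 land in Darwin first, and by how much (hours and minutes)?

the second, by 23 hours 38 minutes

Flight 1 in UTC: 1:20 AM − 10:30 = 2:50 PM on Nov 21.
+14 hours 15 minutes → arrive 5:05 AM UTC on Nov 22.
Flight 2 in UTC: 12:43 AM − 3:30 = 9:13 PM on Nov 20.
+8 hours 14 minutes → arrive 5:27 AM UTC on Nov 21.
Flight 2 lands earlier by 23 hours 38 minutes.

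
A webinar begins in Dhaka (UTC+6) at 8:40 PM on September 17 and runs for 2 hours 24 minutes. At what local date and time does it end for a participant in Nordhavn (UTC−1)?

Convert start to UTC: 8:40 PM − 6:00 = 2:40 PM UTC on Sep 17.
Add 2 hours 24 minutes duration → 5:04 PM UTC.
Nordhavn is UTC−1:00, so local end time = 5:04 PM − 1:00 = 4:04 PM on Sep 17.

4:04 PM on September 17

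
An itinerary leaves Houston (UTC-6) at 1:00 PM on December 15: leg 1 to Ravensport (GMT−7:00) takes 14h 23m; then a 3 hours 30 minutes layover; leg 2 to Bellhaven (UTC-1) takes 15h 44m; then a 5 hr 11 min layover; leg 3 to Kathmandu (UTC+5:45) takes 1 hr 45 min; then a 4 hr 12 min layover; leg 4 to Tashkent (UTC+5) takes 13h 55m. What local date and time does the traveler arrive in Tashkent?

10:40 AM on Dec 18

Convert departure to UTC: 1:00 PM + 6:00 = 7:00 PM UTC on Dec 15.
Add 14 hours 23 minutes leg 1 → 9:23 AM UTC (Dec 16).
Add 3 hours and 30 minutes layover in Ravensport → 12:53 PM UTC.
Add 15 hours 44 minutes leg 2 → 4:37 AM UTC (Dec 17).
Add 5 hours and 11 minutes layover in Bellhaven → 9:48 AM UTC.
Add 1 hour and 45 minutes leg 3 → 11:33 AM UTC.
Add 4 hours and 12 minutes layover in Kathmandu → 3:45 PM UTC.
Add 13 hours 55 minutes leg 4 → 5:40 AM UTC (Dec 18).
Tashkent is UTC+5:00, so local arrival = 5:40 AM + 5:00 = 10:40 AM on Dec 18.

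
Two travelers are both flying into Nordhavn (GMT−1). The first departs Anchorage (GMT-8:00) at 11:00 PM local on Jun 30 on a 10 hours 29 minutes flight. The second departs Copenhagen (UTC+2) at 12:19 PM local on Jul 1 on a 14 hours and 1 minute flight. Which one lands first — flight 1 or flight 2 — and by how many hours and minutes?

the first, by 6 hours 51 minutes

Flight 1 in UTC: 11:00 PM + 8:00 = 7:00 AM on Jul 1.
+10 hours and 29 minutes → arrive 5:29 PM UTC on Jul 1.
Flight 2 in UTC: 12:19 PM − 2:00 = 10:19 AM on Jul 1.
+14 hours and 1 minute → arrive 12:20 AM UTC on Jul 2.
Flight 1 lands earlier by 6 hours 51 minutes.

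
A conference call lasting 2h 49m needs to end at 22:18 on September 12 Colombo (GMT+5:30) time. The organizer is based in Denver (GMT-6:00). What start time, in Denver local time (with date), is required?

Target end time in UTC: 22:18 − 5:30 = 16:48 on Sep 12.
Subtract 2 hours 49 minutes → start 13:59 UTC on Sep 12.
Denver is UTC−6:00: 13:59 − 6:00 = 07:59 on Sep 12.

07:59 on Sep 12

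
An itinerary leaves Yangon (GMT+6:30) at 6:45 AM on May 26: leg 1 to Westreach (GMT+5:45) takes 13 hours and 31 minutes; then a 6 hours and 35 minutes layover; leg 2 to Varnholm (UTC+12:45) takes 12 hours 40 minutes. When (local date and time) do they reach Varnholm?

9:46 PM on May 27

Convert departure to UTC: 6:45 AM − 6:30 = 12:15 AM UTC on May 26.
Add 13 hours 31 minutes leg 1 → 1:46 PM UTC.
Add 6 hours 35 minutes layover in Westreach → 8:21 PM UTC.
Add 12 hours 40 minutes leg 2 → 9:01 AM UTC (May 27).
Varnholm is UTC+12:45, so local arrival = 9:01 AM + 12:45 = 9:46 PM on May 27.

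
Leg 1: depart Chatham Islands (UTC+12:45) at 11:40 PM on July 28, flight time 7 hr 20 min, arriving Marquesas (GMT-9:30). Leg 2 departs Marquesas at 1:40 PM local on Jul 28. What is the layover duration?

4 hours 55 minutes

Convert departure to UTC: 11:40 PM − 12:45 = 10:55 AM UTC on Jul 28.
Add 7 hours and 20 minutes flight time → 6:15 PM UTC.
Marquesas is UTC−9:30, so local arrival = 6:15 PM − 9:30 = 8:45 AM on Jul 28.
Layover = 1:40 PM − 8:45 AM = 4 hours 55 minutes.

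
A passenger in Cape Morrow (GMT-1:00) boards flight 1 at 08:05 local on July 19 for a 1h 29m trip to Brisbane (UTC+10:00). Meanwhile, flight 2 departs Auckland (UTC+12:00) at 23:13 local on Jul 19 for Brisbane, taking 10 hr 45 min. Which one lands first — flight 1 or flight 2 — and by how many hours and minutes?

Flight 1 in UTC: 08:05 + 1:00 = 09:05 on Jul 19.
+1 hour 29 minutes → arrive 10:34 UTC on Jul 19.
Flight 2 in UTC: 23:13 − 12:00 = 11:13 on Jul 19.
+10 hours and 45 minutes → arrive 21:58 UTC on Jul 19.
Flight 1 lands earlier by 11 hours 24 minutes.

the first, by 11 hours 24 minutes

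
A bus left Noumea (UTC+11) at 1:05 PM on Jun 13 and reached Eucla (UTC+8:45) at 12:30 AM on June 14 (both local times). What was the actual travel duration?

Eucla is 2:15 behind Noumea.
Clock-face elapsed time (ignoring zones) is 11 hours 25 minutes.
Actual elapsed = 11 hours 25 minutes + 2:15 = 13 hours 40 minutes.

13 hours 40 minutes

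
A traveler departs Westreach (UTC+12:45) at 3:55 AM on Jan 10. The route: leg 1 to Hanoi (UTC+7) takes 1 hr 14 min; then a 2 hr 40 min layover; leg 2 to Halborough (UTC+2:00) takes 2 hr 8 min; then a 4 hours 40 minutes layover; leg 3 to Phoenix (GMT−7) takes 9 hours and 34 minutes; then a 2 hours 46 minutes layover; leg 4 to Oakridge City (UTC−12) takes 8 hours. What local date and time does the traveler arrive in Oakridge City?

10:12 AM on Jan 10

Convert departure to UTC: 3:55 AM − 12:45 = 3:10 PM UTC on Jan 9.
Add 1 hour 14 minutes leg 1 → 4:24 PM UTC.
Add 2 hours 40 minutes layover in Hanoi → 7:04 PM UTC.
Add 2 hours and 8 minutes leg 2 → 9:12 PM UTC.
Add 4 hours 40 minutes layover in Halborough → 1:52 AM UTC (Jan 10).
Add 9 hours 34 minutes leg 3 → 11:26 AM UTC.
Add 2 hours and 46 minutes layover in Phoenix → 2:12 PM UTC.
Add 8 hours leg 4 → 10:12 PM UTC.
Oakridge City is UTC−12:00, so local arrival = 10:12 PM − 12:00 = 10:12 AM on Jan 10.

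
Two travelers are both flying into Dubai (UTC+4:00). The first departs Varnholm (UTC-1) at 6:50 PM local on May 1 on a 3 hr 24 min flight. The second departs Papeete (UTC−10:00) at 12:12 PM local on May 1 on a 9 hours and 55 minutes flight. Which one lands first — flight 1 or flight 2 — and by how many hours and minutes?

the first, by 8 hours 53 minutes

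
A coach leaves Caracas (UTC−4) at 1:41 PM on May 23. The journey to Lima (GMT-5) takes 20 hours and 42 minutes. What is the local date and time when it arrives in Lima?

Lima is 1:00 behind Caracas.
After 20 hours 42 minutes it is 10:23 AM (May 24) in Caracas.
Shift by the zone difference: 10:23 AM − 1:00 = 9:23 AM on May 24 in Lima.

9:23 AM on May 24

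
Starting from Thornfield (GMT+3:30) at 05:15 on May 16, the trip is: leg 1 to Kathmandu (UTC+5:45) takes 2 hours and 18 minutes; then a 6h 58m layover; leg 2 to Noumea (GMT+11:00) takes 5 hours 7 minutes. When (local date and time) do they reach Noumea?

Convert departure to UTC: 05:15 − 3:30 = 01:45 UTC on May 16.
Add 2 hours and 18 minutes leg 1 → 04:03 UTC.
Add 6 hours 58 minutes layover in Kathmandu → 11:01 UTC.
Add 5 hours 7 minutes leg 2 → 16:08 UTC.
Noumea is UTC+11:00, so local arrival = 16:08 + 11:00 = 03:08 on May 17.

03:08 on May 17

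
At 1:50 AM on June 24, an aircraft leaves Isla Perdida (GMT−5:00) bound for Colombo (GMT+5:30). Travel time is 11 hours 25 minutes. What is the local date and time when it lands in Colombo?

11:45 PM on June 24

Convert departure to UTC: 1:50 AM + 5:00 = 6:50 AM UTC on Jun 24.
Add 11 hours 25 minutes travel time → 6:15 PM UTC.
Colombo is UTC+5:30, so local arrival = 6:15 PM + 5:30 = 11:45 PM on Jun 24.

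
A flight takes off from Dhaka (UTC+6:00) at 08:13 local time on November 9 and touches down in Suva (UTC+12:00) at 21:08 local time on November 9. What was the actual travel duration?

Departure in UTC: 08:13 − 6:00 = 02:13 on Nov 9.
Arrival in UTC: 21:08 − 12:00 = 09:08 on Nov 9.
Elapsed = 09:08 − 02:13 = 6 hours 55 minutes.

6 hours 55 minutes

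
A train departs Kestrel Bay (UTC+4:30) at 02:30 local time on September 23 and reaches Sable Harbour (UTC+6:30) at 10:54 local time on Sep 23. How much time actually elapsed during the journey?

6 hours 24 minutes

Departure in UTC: 02:30 − 4:30 = 22:00 on Sep 22.
Arrival in UTC: 10:54 − 6:30 = 04:24 on Sep 23.
Elapsed = 04:24 − 22:00 (+1 day) = 6 hours 24 minutes.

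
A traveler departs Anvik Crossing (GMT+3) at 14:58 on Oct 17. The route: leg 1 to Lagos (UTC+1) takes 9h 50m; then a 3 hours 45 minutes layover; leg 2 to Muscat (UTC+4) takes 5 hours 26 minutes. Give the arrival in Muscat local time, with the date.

Convert departure to UTC: 14:58 − 3:00 = 11:58 UTC on Oct 17.
Add 9 hours and 50 minutes leg 1 → 21:48 UTC.
Add 3 hours 45 minutes layover in Lagos → 01:33 UTC (Oct 18).
Add 5 hours 26 minutes leg 2 → 06:59 UTC.
Muscat is UTC+4:00, so local arrival = 06:59 + 4:00 = 10:59 on Oct 18.

10:59 on October 18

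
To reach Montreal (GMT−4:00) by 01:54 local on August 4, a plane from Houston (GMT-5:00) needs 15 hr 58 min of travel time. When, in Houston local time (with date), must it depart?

08:56 on August 3

Target arrival in UTC: 01:54 + 4:00 = 05:54 on Aug 4.
Subtract 15 hours 58 minutes → departure 13:56 UTC on Aug 3.
Houston is UTC−5:00: 13:56 − 5:00 = 08:56 on Aug 3.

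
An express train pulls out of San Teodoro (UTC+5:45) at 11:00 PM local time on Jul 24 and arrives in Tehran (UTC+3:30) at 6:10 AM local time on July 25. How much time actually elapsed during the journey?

Departure in UTC: 11:00 PM − 5:45 = 5:15 PM on Jul 24.
Arrival in UTC: 6:10 AM − 3:30 = 2:40 AM on Jul 25.
Elapsed = 2:40 AM − 5:15 PM (+1 day) = 9 hours 25 minutes.

9 hours 25 minutes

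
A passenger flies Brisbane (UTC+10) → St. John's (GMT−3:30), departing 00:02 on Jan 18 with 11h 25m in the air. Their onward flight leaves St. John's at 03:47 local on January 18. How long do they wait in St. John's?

Convert departure to UTC: 00:02 − 10:00 = 14:02 UTC on Jan 17.
Add 11 hours 25 minutes flight time → 01:27 UTC (Jan 18).
St. John's is UTC−3:30, so local arrival = 01:27 − 3:30 = 21:57 on Jan 17.
Layover = 03:47 − 21:57 (+1 day) = 5 hours 50 minutes.

5 hours 50 minutes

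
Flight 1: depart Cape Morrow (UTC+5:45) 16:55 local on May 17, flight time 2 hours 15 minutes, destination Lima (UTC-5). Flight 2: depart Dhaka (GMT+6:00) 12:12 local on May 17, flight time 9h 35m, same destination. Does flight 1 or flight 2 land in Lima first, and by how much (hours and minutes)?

the first, by 2 hours 22 minutes

Flight 1 in UTC: 16:55 − 5:45 = 11:10 on May 17.
+2 hours and 15 minutes → arrive 13:25 UTC on May 17.
Flight 2 in UTC: 12:12 − 6:00 = 06:12 on May 17.
+9 hours 35 minutes → arrive 15:47 UTC on May 17.
Flight 1 lands earlier by 2 hours 22 minutes.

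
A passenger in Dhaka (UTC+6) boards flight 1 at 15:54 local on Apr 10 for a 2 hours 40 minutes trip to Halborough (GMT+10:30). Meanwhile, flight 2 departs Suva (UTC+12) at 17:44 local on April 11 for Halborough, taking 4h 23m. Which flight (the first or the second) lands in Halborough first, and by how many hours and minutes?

Flight 1 in UTC: 15:54 − 6:00 = 09:54 on Apr 10.
+2 hours and 40 minutes → arrive 12:34 UTC on Apr 10.
Flight 2 in UTC: 17:44 − 12:00 = 05:44 on Apr 11.
+4 hours and 23 minutes → arrive 10:07 UTC on Apr 11.
Flight 1 lands earlier by 21 hours 33 minutes.

the first, by 21 hours 33 minutes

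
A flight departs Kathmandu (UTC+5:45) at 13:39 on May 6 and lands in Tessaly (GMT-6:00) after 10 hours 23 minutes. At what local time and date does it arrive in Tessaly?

Convert departure to UTC: 13:39 − 5:45 = 07:54 UTC on May 6.
Add 10 hours 23 minutes travel time → 18:17 UTC.
Tessaly is UTC−6:00, so local arrival = 18:17 − 6:00 = 12:17 on May 6.

12:17 on May 6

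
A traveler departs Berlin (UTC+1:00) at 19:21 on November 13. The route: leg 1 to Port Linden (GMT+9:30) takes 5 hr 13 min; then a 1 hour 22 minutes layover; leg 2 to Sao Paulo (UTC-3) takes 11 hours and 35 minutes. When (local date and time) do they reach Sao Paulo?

Convert departure to UTC: 19:21 − 1:00 = 18:21 UTC on Nov 13.
Add 5 hours 13 minutes leg 1 → 23:34 UTC.
Add 1 hour 22 minutes layover in Port Linden → 00:56 UTC (Nov 14).
Add 11 hours and 35 minutes leg 2 → 12:31 UTC.
Sao Paulo is UTC−3:00, so local arrival = 12:31 − 3:00 = 09:31 on Nov 14.

09:31 on November 14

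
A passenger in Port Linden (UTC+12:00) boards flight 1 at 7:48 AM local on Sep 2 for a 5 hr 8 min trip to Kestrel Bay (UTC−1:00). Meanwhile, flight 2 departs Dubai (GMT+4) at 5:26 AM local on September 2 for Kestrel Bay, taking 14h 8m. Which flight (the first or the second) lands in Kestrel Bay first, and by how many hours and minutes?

Flight 1 in UTC: 7:48 AM − 12:00 = 7:48 PM on Sep 1.
+5 hours 8 minutes → arrive 12:56 AM UTC on Sep 2.
Flight 2 in UTC: 5:26 AM − 4:00 = 1:26 AM on Sep 2.
+14 hours and 8 minutes → arrive 3:34 PM UTC on Sep 2.
Flight 1 lands earlier by 14 hours 38 minutes.

the first, by 14 hours 38 minutes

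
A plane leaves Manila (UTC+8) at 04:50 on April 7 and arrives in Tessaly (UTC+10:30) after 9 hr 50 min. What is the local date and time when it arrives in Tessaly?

17:10 on April 7

Tessaly is 2:30 ahead of Manila.
After 9 hours 50 minutes it is 14:40 in Manila.
Shift by the zone difference: 14:40 + 2:30 = 17:10 on Apr 7 in Tessaly.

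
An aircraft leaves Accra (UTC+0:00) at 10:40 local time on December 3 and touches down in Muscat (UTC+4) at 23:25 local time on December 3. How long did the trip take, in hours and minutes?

Departure is already UTC: 10:40 on Dec 3.
Arrival in UTC: 23:25 − 4:00 = 19:25 on Dec 3.
Elapsed = 19:25 − 10:40 = 8 hours 45 minutes.

8 hours 45 minutes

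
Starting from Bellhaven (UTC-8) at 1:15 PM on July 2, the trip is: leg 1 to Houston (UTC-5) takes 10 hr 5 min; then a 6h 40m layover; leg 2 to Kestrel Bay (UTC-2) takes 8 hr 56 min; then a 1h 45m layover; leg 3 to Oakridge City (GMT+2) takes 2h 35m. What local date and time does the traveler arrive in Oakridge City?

Convert departure to UTC: 1:15 PM + 8:00 = 9:15 PM UTC on Jul 2.
Add 10 hours 5 minutes leg 1 → 7:20 AM UTC (Jul 3).
Add 6 hours 40 minutes layover in Houston → 2:00 PM UTC.
Add 8 hours 56 minutes leg 2 → 10:56 PM UTC.
Add 1 hour 45 minutes layover in Kestrel Bay → 12:41 AM UTC (Jul 4).
Add 2 hours 35 minutes leg 3 → 3:16 AM UTC.
Oakridge City is UTC+2:00, so local arrival = 3:16 AM + 2:00 = 5:16 AM on Jul 4.

5:16 AM on July 4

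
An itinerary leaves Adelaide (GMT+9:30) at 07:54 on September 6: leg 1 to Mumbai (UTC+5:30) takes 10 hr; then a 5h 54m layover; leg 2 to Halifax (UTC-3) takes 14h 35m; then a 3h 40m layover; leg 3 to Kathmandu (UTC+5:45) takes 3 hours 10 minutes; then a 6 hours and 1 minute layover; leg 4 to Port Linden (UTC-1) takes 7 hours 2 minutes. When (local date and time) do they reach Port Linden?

Convert departure to UTC: 07:54 − 9:30 = 22:24 UTC on Sep 5.
Add 10 hours leg 1 → 08:24 UTC (Sep 6).
Add 5 hours and 54 minutes layover in Mumbai → 14:18 UTC.
Add 14 hours and 35 minutes leg 2 → 04:53 UTC (Sep 7).
Add 3 hours 40 minutes layover in Halifax → 08:33 UTC.
Add 3 hours 10 minutes leg 3 → 11:43 UTC.
Add 6 hours 1 minute layover in Kathmandu → 17:44 UTC.
Add 7 hours 2 minutes leg 4 → 00:46 UTC (Sep 8).
Port Linden is UTC−1:00, so local arrival = 00:46 − 1:00 = 23:46 on Sep 7.

23:46 on Sep 7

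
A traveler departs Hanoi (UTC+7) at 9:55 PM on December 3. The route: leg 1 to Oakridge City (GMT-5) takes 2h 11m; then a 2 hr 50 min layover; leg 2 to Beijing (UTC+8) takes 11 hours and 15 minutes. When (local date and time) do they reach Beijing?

Convert departure to UTC: 9:55 PM − 7:00 = 2:55 PM UTC on Dec 3.
Add 2 hours 11 minutes leg 1 → 5:06 PM UTC.
Add 2 hours and 50 minutes layover in Oakridge City → 7:56 PM UTC.
Add 11 hours and 15 minutes leg 2 → 7:11 AM UTC (Dec 4).
Beijing is UTC+8:00, so local arrival = 7:11 AM + 8:00 = 3:11 PM on Dec 4.

3:11 PM on December 4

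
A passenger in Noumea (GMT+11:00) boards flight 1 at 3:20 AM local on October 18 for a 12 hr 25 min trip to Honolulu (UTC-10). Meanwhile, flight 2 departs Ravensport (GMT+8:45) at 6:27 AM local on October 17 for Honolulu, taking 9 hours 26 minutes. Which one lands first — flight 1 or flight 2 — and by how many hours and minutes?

the second, by 21 hours 37 minutes

Flight 1 in UTC: 3:20 AM − 11:00 = 4:20 PM on Oct 17.
+12 hours 25 minutes → arrive 4:45 AM UTC on Oct 18.
Flight 2 in UTC: 6:27 AM − 8:45 = 9:42 PM on Oct 16.
+9 hours and 26 minutes → arrive 7:08 AM UTC on Oct 17.
Flight 2 lands earlier by 21 hours 37 minutes.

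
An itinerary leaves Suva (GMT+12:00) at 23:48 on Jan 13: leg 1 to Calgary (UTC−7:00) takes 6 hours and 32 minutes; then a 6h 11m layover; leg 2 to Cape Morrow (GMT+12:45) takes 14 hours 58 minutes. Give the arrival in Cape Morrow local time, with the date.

04:14 on Jan 15

Convert departure to UTC: 23:48 − 12:00 = 11:48 UTC on Jan 13.
Add 6 hours and 32 minutes leg 1 → 18:20 UTC.
Add 6 hours and 11 minutes layover in Calgary → 00:31 UTC (Jan 14).
Add 14 hours 58 minutes leg 2 → 15:29 UTC.
Cape Morrow is UTC+12:45, so local arrival = 15:29 + 12:45 = 04:14 on Jan 15.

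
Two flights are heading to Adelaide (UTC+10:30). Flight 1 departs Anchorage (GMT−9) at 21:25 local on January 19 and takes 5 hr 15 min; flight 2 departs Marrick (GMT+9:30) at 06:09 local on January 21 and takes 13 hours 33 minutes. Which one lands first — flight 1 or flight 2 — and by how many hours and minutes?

the first, by 22 hours 32 minutes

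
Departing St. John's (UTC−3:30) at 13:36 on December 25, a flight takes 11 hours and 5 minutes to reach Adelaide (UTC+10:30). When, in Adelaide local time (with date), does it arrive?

Convert departure to UTC: 13:36 + 3:30 = 17:06 UTC on Dec 25.
Add 11 hours and 5 minutes travel time → 04:11 UTC (Dec 26).
Adelaide is UTC+10:30, so local arrival = 04:11 + 10:30 = 14:41 on Dec 26.

14:41 on Dec 26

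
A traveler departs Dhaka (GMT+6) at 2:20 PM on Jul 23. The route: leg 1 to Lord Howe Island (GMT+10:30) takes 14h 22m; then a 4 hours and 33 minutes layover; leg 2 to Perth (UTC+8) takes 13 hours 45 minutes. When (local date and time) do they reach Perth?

Convert departure to UTC: 2:20 PM − 6:00 = 8:20 AM UTC on Jul 23.
Add 14 hours 22 minutes leg 1 → 10:42 PM UTC.
Add 4 hours 33 minutes layover in Lord Howe Island → 3:15 AM UTC (Jul 24).
Add 13 hours and 45 minutes leg 2 → 5:00 PM UTC.
Perth is UTC+8:00, so local arrival = 5:00 PM + 8:00 = 1:00 AM on Jul 25.

1:00 AM on Jul 25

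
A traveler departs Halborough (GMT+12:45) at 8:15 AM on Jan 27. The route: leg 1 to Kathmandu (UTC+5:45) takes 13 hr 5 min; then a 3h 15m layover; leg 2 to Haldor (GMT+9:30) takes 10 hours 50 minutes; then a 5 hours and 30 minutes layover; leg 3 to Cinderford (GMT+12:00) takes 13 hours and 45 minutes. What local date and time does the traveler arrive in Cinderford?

Convert departure to UTC: 8:15 AM − 12:45 = 7:30 PM UTC on Jan 26.
Add 13 hours and 5 minutes leg 1 → 8:35 AM UTC (Jan 27).
Add 3 hours 15 minutes layover in Kathmandu → 11:50 AM UTC.
Add 10 hours and 50 minutes leg 2 → 10:40 PM UTC.
Add 5 hours and 30 minutes layover in Haldor → 4:10 AM UTC (Jan 28).
Add 13 hours and 45 minutes leg 3 → 5:55 PM UTC.
Cinderford is UTC+12:00, so local arrival = 5:55 PM + 12:00 = 5:55 AM on Jan 29.

5:55 AM on Jan 29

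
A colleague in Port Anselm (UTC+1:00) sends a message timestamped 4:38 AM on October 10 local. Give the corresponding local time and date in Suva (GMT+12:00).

3:38 PM on October 10

Suva is 11:00 ahead of Port Anselm.
Shift by the zone difference: 4:38 AM + 11:00 = 3:38 PM on Oct 10 in Suva.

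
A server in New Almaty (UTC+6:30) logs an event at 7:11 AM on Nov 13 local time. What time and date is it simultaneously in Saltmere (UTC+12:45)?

1:26 PM on November 13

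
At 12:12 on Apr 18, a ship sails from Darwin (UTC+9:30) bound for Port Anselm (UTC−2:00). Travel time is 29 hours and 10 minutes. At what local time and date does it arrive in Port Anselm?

05:52 on Apr 19

Convert departure to UTC: 12:12 − 9:30 = 02:42 UTC on Apr 18.
Add 29 hours 10 minutes travel time → 07:52 UTC (Apr 19).
Port Anselm is UTC−2:00, so local arrival = 07:52 − 2:00 = 05:52 on Apr 19.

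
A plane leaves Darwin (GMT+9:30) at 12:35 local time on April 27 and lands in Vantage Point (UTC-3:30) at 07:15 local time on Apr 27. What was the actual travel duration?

Departure in UTC: 12:35 − 9:30 = 03:05 on Apr 27.
Arrival in UTC: 07:15 + 3:30 = 10:45 on Apr 27.
Elapsed = 10:45 − 03:05 = 7 hours 40 minutes.

7 hours 40 minutes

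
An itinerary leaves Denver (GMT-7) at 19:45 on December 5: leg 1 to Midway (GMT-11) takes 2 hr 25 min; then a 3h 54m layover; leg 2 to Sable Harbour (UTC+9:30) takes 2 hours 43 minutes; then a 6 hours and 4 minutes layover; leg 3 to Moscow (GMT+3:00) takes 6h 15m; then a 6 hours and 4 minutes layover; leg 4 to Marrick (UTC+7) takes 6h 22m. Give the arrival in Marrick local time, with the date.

19:32 on Dec 7

Convert departure to UTC: 19:45 + 7:00 = 02:45 UTC on Dec 6.
Add 2 hours and 25 minutes leg 1 → 05:10 UTC.
Add 3 hours and 54 minutes layover in Midway → 09:04 UTC.
Add 2 hours 43 minutes leg 2 → 11:47 UTC.
Add 6 hours 4 minutes layover in Sable Harbour → 17:51 UTC.
Add 6 hours 15 minutes leg 3 → 00:06 UTC (Dec 7).
Add 6 hours 4 minutes layover in Moscow → 06:10 UTC.
Add 6 hours 22 minutes leg 4 → 12:32 UTC.
Marrick is UTC+7:00, so local arrival = 12:32 + 7:00 = 19:32 on Dec 7.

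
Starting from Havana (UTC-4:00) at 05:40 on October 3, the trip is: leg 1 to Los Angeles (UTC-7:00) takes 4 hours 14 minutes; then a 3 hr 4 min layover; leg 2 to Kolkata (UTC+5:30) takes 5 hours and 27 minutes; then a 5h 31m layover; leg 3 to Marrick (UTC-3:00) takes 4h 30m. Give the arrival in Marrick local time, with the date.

05:26 on October 4

Convert departure to UTC: 05:40 + 4:00 = 09:40 UTC on Oct 3.
Add 4 hours 14 minutes leg 1 → 13:54 UTC.
Add 3 hours and 4 minutes layover in Los Angeles → 16:58 UTC.
Add 5 hours 27 minutes leg 2 → 22:25 UTC.
Add 5 hours 31 minutes layover in Kolkata → 03:56 UTC (Oct 4).
Add 4 hours and 30 minutes leg 3 → 08:26 UTC.
Marrick is UTC−3:00, so local arrival = 08:26 − 3:00 = 05:26 on Oct 4.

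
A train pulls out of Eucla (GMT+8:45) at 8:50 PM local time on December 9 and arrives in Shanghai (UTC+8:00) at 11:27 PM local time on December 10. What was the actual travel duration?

27 hours 22 minutes

Departure in UTC: 8:50 PM − 8:45 = 12:05 PM on Dec 9.
Arrival in UTC: 11:27 PM − 8:00 = 3:27 PM on Dec 10.
Elapsed = 3:27 PM − 12:05 PM (+1 day) = 27 hours 22 minutes.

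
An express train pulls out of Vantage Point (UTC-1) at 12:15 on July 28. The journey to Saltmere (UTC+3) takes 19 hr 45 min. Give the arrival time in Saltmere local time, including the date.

12:00 on July 29

Saltmere is 4:00 ahead of Vantage Point.
After 19 hours 45 minutes it is 08:00 (Jul 29) in Vantage Point.
Shift by the zone difference: 08:00 + 4:00 = 12:00 on Jul 29 in Saltmere.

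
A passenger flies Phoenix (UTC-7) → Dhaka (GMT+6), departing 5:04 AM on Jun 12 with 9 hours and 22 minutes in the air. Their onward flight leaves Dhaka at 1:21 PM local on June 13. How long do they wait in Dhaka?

Convert departure to UTC: 5:04 AM + 7:00 = 12:04 PM UTC on Jun 12.
Add 9 hours and 22 minutes flight time → 9:26 PM UTC.
Dhaka is UTC+6:00, so local arrival = 9:26 PM + 6:00 = 3:26 AM on Jun 13.
Layover = 1:21 PM − 3:26 AM = 9 hours 55 minutes.

9 hours 55 minutes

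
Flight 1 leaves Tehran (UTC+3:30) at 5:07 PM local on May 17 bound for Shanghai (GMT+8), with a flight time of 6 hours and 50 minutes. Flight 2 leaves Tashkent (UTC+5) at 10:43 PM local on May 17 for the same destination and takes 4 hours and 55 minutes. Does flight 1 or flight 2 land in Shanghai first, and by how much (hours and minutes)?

Flight 1 in UTC: 5:07 PM − 3:30 = 1:37 PM on May 17.
+6 hours and 50 minutes → arrive 8:27 PM UTC on May 17.
Flight 2 in UTC: 10:43 PM − 5:00 = 5:43 PM on May 17.
+4 hours and 55 minutes → arrive 10:38 PM UTC on May 17.
Flight 1 lands earlier by 2 hours 11 minutes.

the first, by 2 hours 11 minutes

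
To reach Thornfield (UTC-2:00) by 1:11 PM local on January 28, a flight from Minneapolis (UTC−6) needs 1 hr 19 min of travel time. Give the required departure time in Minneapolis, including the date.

Target arrival in UTC: 1:11 PM + 2:00 = 3:11 PM on Jan 28.
Subtract 1 hour 19 minutes → departure 1:52 PM UTC on Jan 28.
Minneapolis is UTC−6:00: 1:52 PM − 6:00 = 7:52 AM on Jan 28.

7:52 AM on Jan 28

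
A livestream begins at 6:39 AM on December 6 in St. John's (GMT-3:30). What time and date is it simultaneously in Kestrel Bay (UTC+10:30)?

Kestrel Bay is 14:00 ahead of St. John's.
Shift by the zone difference: 6:39 AM + 14:00 = 8:39 PM on Dec 6 in Kestrel Bay.

8:39 PM on Dec 6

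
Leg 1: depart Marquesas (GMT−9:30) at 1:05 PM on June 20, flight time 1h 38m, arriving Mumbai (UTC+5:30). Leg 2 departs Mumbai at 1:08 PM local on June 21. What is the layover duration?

Convert departure to UTC: 1:05 PM + 9:30 = 10:35 PM UTC on Jun 20.
Add 1 hour and 38 minutes flight time → 12:13 AM UTC (Jun 21).
Mumbai is UTC+5:30, so local arrival = 12:13 AM + 5:30 = 5:43 AM on Jun 21.
Layover = 1:08 PM − 5:43 AM = 7 hours 25 minutes.

7 hours 25 minutes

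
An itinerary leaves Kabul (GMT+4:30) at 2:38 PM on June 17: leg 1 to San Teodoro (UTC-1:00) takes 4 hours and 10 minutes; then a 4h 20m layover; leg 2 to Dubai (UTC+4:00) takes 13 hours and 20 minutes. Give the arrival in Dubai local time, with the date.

11:58 AM on June 18

Convert departure to UTC: 2:38 PM − 4:30 = 10:08 AM UTC on Jun 17.
Add 4 hours 10 minutes leg 1 → 2:18 PM UTC.
Add 4 hours and 20 minutes layover in San Teodoro → 6:38 PM UTC.
Add 13 hours and 20 minutes leg 2 → 7:58 AM UTC (Jun 18).
Dubai is UTC+4:00, so local arrival = 7:58 AM + 4:00 = 11:58 AM on Jun 18.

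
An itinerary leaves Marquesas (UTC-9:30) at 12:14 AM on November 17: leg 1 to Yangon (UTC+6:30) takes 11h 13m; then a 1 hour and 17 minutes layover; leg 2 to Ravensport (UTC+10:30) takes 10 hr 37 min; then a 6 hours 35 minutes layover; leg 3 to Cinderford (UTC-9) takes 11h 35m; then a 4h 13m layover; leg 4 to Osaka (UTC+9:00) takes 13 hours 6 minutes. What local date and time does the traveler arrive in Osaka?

5:20 AM on Nov 20

Convert departure to UTC: 12:14 AM + 9:30 = 9:44 AM UTC on Nov 17.
Add 11 hours 13 minutes leg 1 → 8:57 PM UTC.
Add 1 hour 17 minutes layover in Yangon → 10:14 PM UTC.
Add 10 hours and 37 minutes leg 2 → 8:51 AM UTC (Nov 18).
Add 6 hours 35 minutes layover in Ravensport → 3:26 PM UTC.
Add 11 hours and 35 minutes leg 3 → 3:01 AM UTC (Nov 19).
Add 4 hours 13 minutes layover in Cinderford → 7:14 AM UTC.
Add 13 hours and 6 minutes leg 4 → 8:20 PM UTC.
Osaka is UTC+9:00, so local arrival = 8:20 PM + 9:00 = 5:20 AM on Nov 20.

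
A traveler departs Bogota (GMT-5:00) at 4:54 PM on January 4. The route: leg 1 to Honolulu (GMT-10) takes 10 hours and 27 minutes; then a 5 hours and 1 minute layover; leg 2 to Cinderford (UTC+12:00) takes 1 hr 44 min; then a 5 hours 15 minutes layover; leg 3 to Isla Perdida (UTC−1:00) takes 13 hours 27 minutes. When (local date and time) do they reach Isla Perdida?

8:48 AM on Jan 6

Convert departure to UTC: 4:54 PM + 5:00 = 9:54 PM UTC on Jan 4.
Add 10 hours 27 minutes leg 1 → 8:21 AM UTC (Jan 5).
Add 5 hours and 1 minute layover in Honolulu → 1:22 PM UTC.
Add 1 hour 44 minutes leg 2 → 3:06 PM UTC.
Add 5 hours and 15 minutes layover in Cinderford → 8:21 PM UTC.
Add 13 hours and 27 minutes leg 3 → 9:48 AM UTC (Jan 6).
Isla Perdida is UTC−1:00, so local arrival = 9:48 AM − 1:00 = 8:48 AM on Jan 6.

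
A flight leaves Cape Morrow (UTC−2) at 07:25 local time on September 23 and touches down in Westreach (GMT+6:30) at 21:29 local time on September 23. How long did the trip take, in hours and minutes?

5 hours 34 minutes

Departure in UTC: 07:25 + 2:00 = 09:25 on Sep 23.
Arrival in UTC: 21:29 − 6:30 = 14:59 on Sep 23.
Elapsed = 14:59 − 09:25 = 5 hours 34 minutes.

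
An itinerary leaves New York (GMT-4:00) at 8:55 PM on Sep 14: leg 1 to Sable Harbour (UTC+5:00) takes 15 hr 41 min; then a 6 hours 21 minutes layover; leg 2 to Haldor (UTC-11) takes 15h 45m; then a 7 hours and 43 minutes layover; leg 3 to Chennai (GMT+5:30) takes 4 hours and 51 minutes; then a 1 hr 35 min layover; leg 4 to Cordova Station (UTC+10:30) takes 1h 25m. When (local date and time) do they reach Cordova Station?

4:46 PM on Sep 17

Convert departure to UTC: 8:55 PM + 4:00 = 12:55 AM UTC on Sep 15.
Add 15 hours and 41 minutes leg 1 → 4:36 PM UTC.
Add 6 hours 21 minutes layover in Sable Harbour → 10:57 PM UTC.
Add 15 hours and 45 minutes leg 2 → 2:42 PM UTC (Sep 16).
Add 7 hours and 43 minutes layover in Haldor → 10:25 PM UTC.
Add 4 hours and 51 minutes leg 3 → 3:16 AM UTC (Sep 17).
Add 1 hour and 35 minutes layover in Chennai → 4:51 AM UTC.
Add 1 hour 25 minutes leg 4 → 6:16 AM UTC.
Cordova Station is UTC+10:30, so local arrival = 6:16 AM + 10:30 = 4:46 PM on Sep 17.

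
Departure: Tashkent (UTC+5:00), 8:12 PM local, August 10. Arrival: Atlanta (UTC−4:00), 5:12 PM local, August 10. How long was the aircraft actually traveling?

6 hours

Atlanta is 9:00 behind Tashkent.
Clock-face elapsed time (ignoring zones) is −3 hours.
Actual elapsed = −3 hours + 9:00 = 6 hours.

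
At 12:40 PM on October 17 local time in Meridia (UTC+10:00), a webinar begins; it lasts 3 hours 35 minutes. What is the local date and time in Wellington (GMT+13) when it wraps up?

Convert start to UTC: 12:40 PM − 10:00 = 2:40 AM UTC on Oct 17.
Add 3 hours and 35 minutes duration → 6:15 AM UTC.
Wellington is UTC+13:00, so local end time = 6:15 AM + 13:00 = 7:15 PM on Oct 17.

7:15 PM on Oct 17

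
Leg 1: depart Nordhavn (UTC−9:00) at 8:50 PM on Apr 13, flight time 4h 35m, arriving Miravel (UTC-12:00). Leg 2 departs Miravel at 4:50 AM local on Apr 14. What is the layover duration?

6 hours 25 minutes

Convert departure to UTC: 8:50 PM + 9:00 = 5:50 AM UTC on Apr 14.
Add 4 hours 35 minutes flight time → 10:25 AM UTC.
Miravel is UTC−12:00, so local arrival = 10:25 AM − 12:00 = 10:25 PM on Apr 13.
Layover = 4:50 AM − 10:25 PM (+1 day) = 6 hours 25 minutes.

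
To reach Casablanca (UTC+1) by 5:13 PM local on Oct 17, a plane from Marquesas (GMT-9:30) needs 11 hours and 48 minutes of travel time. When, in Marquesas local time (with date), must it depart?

Target arrival in UTC: 5:13 PM − 1:00 = 4:13 PM on Oct 17.
Subtract 11 hours 48 minutes → departure 4:25 AM UTC on Oct 17.
Marquesas is UTC−9:30: 4:25 AM − 9:30 = 6:55 PM on Oct 16.

6:55 PM on October 16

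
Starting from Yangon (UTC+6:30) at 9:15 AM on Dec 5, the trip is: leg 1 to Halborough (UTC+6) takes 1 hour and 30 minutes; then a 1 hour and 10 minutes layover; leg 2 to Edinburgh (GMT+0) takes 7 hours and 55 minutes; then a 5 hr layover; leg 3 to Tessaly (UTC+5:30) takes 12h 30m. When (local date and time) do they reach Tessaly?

Convert departure to UTC: 9:15 AM − 6:30 = 2:45 AM UTC on Dec 5.
Add 1 hour and 30 minutes leg 1 → 4:15 AM UTC.
Add 1 hour and 10 minutes layover in Halborough → 5:25 AM UTC.
Add 7 hours and 55 minutes leg 2 → 1:20 PM UTC.
Add 5 hours layover in Edinburgh → 6:20 PM UTC.
Add 12 hours and 30 minutes leg 3 → 6:50 AM UTC (Dec 6).
Tessaly is UTC+5:30, so local arrival = 6:50 AM + 5:30 = 12:20 PM on Dec 6.

12:20 PM on Dec 6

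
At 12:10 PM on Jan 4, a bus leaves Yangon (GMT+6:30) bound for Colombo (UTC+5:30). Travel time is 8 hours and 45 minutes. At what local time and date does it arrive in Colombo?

Convert departure to UTC: 12:10 PM − 6:30 = 5:40 AM UTC on Jan 4.
Add 8 hours 45 minutes travel time → 2:25 PM UTC.
Colombo is UTC+5:30, so local arrival = 2:25 PM + 5:30 = 7:55 PM on Jan 4.

7:55 PM on January 4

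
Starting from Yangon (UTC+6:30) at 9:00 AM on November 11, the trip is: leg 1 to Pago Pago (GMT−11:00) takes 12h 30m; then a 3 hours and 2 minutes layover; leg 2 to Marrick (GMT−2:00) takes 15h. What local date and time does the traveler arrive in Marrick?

Convert departure to UTC: 9:00 AM − 6:30 = 2:30 AM UTC on Nov 11.
Add 12 hours and 30 minutes leg 1 → 3:00 PM UTC.
Add 3 hours 2 minutes layover in Pago Pago → 6:02 PM UTC.
Add 15 hours leg 2 → 9:02 AM UTC (Nov 12).
Marrick is UTC−2:00, so local arrival = 9:02 AM − 2:00 = 7:02 AM on Nov 12.

7:02 AM on November 12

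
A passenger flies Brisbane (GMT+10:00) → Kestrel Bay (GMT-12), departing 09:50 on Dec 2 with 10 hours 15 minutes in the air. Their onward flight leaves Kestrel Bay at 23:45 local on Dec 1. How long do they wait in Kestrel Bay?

Convert departure to UTC: 09:50 − 10:00 = 23:50 UTC on Dec 1.
Add 10 hours 15 minutes flight time → 10:05 UTC (Dec 2).
Kestrel Bay is UTC−12:00, so local arrival = 10:05 − 12:00 = 22:05 on Dec 1.
Layover = 23:45 − 22:05 = 1 hour 40 minutes.

1 hour 40 minutes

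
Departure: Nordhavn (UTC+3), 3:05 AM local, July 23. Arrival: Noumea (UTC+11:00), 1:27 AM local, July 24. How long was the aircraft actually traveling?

Departure in UTC: 3:05 AM − 3:00 = 12:05 AM on Jul 23.
Arrival in UTC: 1:27 AM − 11:00 = 2:27 PM on Jul 23.
Elapsed = 2:27 PM − 12:05 AM = 14 hours 22 minutes.

14 hours 22 minutes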